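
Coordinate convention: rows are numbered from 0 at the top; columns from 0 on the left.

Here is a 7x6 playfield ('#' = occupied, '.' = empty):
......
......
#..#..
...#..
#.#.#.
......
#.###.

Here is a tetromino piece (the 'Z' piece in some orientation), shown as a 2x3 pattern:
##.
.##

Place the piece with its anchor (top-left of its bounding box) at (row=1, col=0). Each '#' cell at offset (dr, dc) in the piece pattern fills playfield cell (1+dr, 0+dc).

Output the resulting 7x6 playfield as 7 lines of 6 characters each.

Fill (1+0,0+0) = (1,0)
Fill (1+0,0+1) = (1,1)
Fill (1+1,0+1) = (2,1)
Fill (1+1,0+2) = (2,2)

Answer: ......
##....
####..
...#..
#.#.#.
......
#.###.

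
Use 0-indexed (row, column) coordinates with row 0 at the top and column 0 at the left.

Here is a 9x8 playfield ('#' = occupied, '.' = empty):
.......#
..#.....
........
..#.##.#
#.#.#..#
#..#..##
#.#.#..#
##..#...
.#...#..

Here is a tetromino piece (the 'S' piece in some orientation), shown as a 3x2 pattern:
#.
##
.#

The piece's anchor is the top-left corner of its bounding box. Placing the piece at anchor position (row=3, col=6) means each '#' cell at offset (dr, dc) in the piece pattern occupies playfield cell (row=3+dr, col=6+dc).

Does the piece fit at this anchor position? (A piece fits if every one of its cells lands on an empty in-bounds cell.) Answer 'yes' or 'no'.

Check each piece cell at anchor (3, 6):
  offset (0,0) -> (3,6): empty -> OK
  offset (1,0) -> (4,6): empty -> OK
  offset (1,1) -> (4,7): occupied ('#') -> FAIL
  offset (2,1) -> (5,7): occupied ('#') -> FAIL
All cells valid: no

Answer: no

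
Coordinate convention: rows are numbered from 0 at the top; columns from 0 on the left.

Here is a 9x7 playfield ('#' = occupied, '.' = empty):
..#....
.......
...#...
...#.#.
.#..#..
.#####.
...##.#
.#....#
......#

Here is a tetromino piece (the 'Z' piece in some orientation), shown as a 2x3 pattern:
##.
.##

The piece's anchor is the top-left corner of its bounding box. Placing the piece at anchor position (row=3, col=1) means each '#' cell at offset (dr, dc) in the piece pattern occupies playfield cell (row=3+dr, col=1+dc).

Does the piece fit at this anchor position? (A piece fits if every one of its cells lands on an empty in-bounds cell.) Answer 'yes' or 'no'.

Check each piece cell at anchor (3, 1):
  offset (0,0) -> (3,1): empty -> OK
  offset (0,1) -> (3,2): empty -> OK
  offset (1,1) -> (4,2): empty -> OK
  offset (1,2) -> (4,3): empty -> OK
All cells valid: yes

Answer: yes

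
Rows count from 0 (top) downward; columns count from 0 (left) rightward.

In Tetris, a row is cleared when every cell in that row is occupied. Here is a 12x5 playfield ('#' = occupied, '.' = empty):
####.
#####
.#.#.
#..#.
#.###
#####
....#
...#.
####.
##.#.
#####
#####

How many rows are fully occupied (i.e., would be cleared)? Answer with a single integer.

Answer: 4

Derivation:
Check each row:
  row 0: 1 empty cell -> not full
  row 1: 0 empty cells -> FULL (clear)
  row 2: 3 empty cells -> not full
  row 3: 3 empty cells -> not full
  row 4: 1 empty cell -> not full
  row 5: 0 empty cells -> FULL (clear)
  row 6: 4 empty cells -> not full
  row 7: 4 empty cells -> not full
  row 8: 1 empty cell -> not full
  row 9: 2 empty cells -> not full
  row 10: 0 empty cells -> FULL (clear)
  row 11: 0 empty cells -> FULL (clear)
Total rows cleared: 4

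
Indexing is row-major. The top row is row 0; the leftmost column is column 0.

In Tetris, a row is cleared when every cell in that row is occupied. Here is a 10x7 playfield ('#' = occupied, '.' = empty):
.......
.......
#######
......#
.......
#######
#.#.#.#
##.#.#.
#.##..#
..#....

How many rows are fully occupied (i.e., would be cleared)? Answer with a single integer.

Answer: 2

Derivation:
Check each row:
  row 0: 7 empty cells -> not full
  row 1: 7 empty cells -> not full
  row 2: 0 empty cells -> FULL (clear)
  row 3: 6 empty cells -> not full
  row 4: 7 empty cells -> not full
  row 5: 0 empty cells -> FULL (clear)
  row 6: 3 empty cells -> not full
  row 7: 3 empty cells -> not full
  row 8: 3 empty cells -> not full
  row 9: 6 empty cells -> not full
Total rows cleared: 2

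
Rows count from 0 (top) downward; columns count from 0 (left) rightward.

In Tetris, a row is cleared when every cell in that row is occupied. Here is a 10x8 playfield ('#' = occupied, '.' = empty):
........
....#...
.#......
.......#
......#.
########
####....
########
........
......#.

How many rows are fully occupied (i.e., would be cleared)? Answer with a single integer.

Check each row:
  row 0: 8 empty cells -> not full
  row 1: 7 empty cells -> not full
  row 2: 7 empty cells -> not full
  row 3: 7 empty cells -> not full
  row 4: 7 empty cells -> not full
  row 5: 0 empty cells -> FULL (clear)
  row 6: 4 empty cells -> not full
  row 7: 0 empty cells -> FULL (clear)
  row 8: 8 empty cells -> not full
  row 9: 7 empty cells -> not full
Total rows cleared: 2

Answer: 2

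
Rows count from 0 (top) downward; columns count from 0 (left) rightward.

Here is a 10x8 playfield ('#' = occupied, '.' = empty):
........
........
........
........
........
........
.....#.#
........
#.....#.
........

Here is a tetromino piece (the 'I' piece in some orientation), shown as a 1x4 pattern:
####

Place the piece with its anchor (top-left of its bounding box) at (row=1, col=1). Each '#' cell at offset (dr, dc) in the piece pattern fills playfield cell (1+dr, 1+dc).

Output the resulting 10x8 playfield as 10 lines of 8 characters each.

Answer: ........
.####...
........
........
........
........
.....#.#
........
#.....#.
........

Derivation:
Fill (1+0,1+0) = (1,1)
Fill (1+0,1+1) = (1,2)
Fill (1+0,1+2) = (1,3)
Fill (1+0,1+3) = (1,4)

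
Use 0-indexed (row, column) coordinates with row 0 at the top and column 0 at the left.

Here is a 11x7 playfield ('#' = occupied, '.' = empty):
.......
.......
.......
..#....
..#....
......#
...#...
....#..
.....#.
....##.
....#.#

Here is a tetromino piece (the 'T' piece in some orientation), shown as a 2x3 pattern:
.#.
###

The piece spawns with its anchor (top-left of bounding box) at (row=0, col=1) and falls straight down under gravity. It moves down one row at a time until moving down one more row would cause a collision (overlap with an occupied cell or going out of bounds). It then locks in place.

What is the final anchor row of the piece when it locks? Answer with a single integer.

Answer: 1

Derivation:
Spawn at (row=0, col=1). Try each row:
  row 0: fits
  row 1: fits
  row 2: blocked -> lock at row 1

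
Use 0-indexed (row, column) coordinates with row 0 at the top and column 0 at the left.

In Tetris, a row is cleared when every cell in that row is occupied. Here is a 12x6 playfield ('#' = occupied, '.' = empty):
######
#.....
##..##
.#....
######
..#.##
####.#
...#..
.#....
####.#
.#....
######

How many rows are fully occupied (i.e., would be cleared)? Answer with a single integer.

Check each row:
  row 0: 0 empty cells -> FULL (clear)
  row 1: 5 empty cells -> not full
  row 2: 2 empty cells -> not full
  row 3: 5 empty cells -> not full
  row 4: 0 empty cells -> FULL (clear)
  row 5: 3 empty cells -> not full
  row 6: 1 empty cell -> not full
  row 7: 5 empty cells -> not full
  row 8: 5 empty cells -> not full
  row 9: 1 empty cell -> not full
  row 10: 5 empty cells -> not full
  row 11: 0 empty cells -> FULL (clear)
Total rows cleared: 3

Answer: 3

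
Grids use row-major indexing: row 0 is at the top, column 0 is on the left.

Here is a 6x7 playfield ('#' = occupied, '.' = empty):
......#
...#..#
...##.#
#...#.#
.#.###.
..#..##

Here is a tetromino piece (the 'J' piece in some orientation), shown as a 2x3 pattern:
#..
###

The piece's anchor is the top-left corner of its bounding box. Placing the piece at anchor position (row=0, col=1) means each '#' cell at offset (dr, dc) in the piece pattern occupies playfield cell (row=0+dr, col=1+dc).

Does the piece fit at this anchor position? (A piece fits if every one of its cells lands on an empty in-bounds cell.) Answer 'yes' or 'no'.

Answer: no

Derivation:
Check each piece cell at anchor (0, 1):
  offset (0,0) -> (0,1): empty -> OK
  offset (1,0) -> (1,1): empty -> OK
  offset (1,1) -> (1,2): empty -> OK
  offset (1,2) -> (1,3): occupied ('#') -> FAIL
All cells valid: no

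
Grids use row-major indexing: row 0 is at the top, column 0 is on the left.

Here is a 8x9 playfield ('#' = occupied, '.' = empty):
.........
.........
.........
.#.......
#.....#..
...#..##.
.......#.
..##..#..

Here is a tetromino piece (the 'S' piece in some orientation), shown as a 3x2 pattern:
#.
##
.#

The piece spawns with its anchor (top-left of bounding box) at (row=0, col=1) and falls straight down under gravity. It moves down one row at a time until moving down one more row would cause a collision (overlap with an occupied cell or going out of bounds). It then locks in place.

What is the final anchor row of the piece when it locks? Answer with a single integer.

Answer: 1

Derivation:
Spawn at (row=0, col=1). Try each row:
  row 0: fits
  row 1: fits
  row 2: blocked -> lock at row 1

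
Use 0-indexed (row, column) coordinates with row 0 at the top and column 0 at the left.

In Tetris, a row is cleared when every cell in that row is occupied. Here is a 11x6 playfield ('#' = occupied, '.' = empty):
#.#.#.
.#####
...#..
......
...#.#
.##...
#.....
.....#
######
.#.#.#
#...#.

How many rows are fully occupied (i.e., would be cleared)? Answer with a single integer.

Answer: 1

Derivation:
Check each row:
  row 0: 3 empty cells -> not full
  row 1: 1 empty cell -> not full
  row 2: 5 empty cells -> not full
  row 3: 6 empty cells -> not full
  row 4: 4 empty cells -> not full
  row 5: 4 empty cells -> not full
  row 6: 5 empty cells -> not full
  row 7: 5 empty cells -> not full
  row 8: 0 empty cells -> FULL (clear)
  row 9: 3 empty cells -> not full
  row 10: 4 empty cells -> not full
Total rows cleared: 1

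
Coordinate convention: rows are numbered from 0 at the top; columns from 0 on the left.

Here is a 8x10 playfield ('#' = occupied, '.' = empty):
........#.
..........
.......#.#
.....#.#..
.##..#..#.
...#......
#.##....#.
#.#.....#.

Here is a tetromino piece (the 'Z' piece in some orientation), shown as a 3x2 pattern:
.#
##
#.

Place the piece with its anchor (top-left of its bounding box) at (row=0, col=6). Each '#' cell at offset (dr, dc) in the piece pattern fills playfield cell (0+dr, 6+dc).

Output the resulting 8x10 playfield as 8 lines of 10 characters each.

Answer: .......##.
......##..
......##.#
.....#.#..
.##..#..#.
...#......
#.##....#.
#.#.....#.

Derivation:
Fill (0+0,6+1) = (0,7)
Fill (0+1,6+0) = (1,6)
Fill (0+1,6+1) = (1,7)
Fill (0+2,6+0) = (2,6)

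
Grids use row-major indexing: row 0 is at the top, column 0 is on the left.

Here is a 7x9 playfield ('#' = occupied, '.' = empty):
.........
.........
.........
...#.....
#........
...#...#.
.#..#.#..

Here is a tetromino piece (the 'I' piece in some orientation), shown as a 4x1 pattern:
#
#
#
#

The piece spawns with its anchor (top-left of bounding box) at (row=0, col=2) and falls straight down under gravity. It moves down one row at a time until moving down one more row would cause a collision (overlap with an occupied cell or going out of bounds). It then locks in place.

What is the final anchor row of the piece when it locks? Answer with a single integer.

Spawn at (row=0, col=2). Try each row:
  row 0: fits
  row 1: fits
  row 2: fits
  row 3: fits
  row 4: blocked -> lock at row 3

Answer: 3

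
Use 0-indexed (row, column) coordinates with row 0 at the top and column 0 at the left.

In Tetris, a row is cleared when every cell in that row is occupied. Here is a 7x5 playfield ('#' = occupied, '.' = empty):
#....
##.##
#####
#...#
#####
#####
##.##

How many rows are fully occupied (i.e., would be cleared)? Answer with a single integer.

Check each row:
  row 0: 4 empty cells -> not full
  row 1: 1 empty cell -> not full
  row 2: 0 empty cells -> FULL (clear)
  row 3: 3 empty cells -> not full
  row 4: 0 empty cells -> FULL (clear)
  row 5: 0 empty cells -> FULL (clear)
  row 6: 1 empty cell -> not full
Total rows cleared: 3

Answer: 3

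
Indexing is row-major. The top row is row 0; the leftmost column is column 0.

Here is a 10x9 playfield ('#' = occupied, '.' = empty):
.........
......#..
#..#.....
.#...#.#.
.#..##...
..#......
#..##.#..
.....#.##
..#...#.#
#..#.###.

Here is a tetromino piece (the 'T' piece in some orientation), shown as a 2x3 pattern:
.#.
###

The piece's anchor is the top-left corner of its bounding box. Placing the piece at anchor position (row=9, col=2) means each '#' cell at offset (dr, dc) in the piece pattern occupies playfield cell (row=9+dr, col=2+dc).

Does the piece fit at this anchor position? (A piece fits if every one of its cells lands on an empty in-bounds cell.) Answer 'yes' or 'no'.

Check each piece cell at anchor (9, 2):
  offset (0,1) -> (9,3): occupied ('#') -> FAIL
  offset (1,0) -> (10,2): out of bounds -> FAIL
  offset (1,1) -> (10,3): out of bounds -> FAIL
  offset (1,2) -> (10,4): out of bounds -> FAIL
All cells valid: no

Answer: no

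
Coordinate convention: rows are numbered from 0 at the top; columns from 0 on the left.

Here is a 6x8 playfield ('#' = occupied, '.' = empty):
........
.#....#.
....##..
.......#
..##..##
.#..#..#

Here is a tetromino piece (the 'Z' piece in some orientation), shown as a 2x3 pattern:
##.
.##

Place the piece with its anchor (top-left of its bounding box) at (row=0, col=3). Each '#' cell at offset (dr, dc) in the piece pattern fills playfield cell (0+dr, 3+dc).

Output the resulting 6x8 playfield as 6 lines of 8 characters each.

Answer: ...##...
.#..###.
....##..
.......#
..##..##
.#..#..#

Derivation:
Fill (0+0,3+0) = (0,3)
Fill (0+0,3+1) = (0,4)
Fill (0+1,3+1) = (1,4)
Fill (0+1,3+2) = (1,5)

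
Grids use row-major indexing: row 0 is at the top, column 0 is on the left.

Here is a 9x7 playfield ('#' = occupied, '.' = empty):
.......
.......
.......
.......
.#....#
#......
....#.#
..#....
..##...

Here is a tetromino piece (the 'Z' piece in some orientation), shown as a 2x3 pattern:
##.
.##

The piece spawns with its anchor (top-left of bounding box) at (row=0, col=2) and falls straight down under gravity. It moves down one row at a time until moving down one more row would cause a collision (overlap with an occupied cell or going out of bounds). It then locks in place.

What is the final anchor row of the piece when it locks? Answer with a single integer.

Answer: 4

Derivation:
Spawn at (row=0, col=2). Try each row:
  row 0: fits
  row 1: fits
  row 2: fits
  row 3: fits
  row 4: fits
  row 5: blocked -> lock at row 4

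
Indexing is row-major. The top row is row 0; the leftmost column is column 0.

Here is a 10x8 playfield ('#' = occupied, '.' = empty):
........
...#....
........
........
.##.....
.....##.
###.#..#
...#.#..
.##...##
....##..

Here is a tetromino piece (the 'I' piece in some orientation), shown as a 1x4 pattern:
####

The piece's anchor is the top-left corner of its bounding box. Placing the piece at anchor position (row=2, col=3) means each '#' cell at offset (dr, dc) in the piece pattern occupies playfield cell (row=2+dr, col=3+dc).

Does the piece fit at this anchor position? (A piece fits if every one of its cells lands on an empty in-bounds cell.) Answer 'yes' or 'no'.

Check each piece cell at anchor (2, 3):
  offset (0,0) -> (2,3): empty -> OK
  offset (0,1) -> (2,4): empty -> OK
  offset (0,2) -> (2,5): empty -> OK
  offset (0,3) -> (2,6): empty -> OK
All cells valid: yes

Answer: yes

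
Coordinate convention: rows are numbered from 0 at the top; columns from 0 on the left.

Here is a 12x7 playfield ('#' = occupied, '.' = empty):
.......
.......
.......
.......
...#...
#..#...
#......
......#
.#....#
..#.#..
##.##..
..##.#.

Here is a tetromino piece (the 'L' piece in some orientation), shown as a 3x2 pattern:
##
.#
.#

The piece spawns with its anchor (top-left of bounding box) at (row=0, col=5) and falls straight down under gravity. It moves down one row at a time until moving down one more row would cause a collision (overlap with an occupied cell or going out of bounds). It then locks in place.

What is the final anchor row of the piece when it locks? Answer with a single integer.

Spawn at (row=0, col=5). Try each row:
  row 0: fits
  row 1: fits
  row 2: fits
  row 3: fits
  row 4: fits
  row 5: blocked -> lock at row 4

Answer: 4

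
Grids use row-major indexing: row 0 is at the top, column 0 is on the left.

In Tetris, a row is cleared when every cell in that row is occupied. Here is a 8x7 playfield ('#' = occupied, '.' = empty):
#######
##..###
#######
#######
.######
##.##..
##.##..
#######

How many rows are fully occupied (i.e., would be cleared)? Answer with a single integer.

Answer: 4

Derivation:
Check each row:
  row 0: 0 empty cells -> FULL (clear)
  row 1: 2 empty cells -> not full
  row 2: 0 empty cells -> FULL (clear)
  row 3: 0 empty cells -> FULL (clear)
  row 4: 1 empty cell -> not full
  row 5: 3 empty cells -> not full
  row 6: 3 empty cells -> not full
  row 7: 0 empty cells -> FULL (clear)
Total rows cleared: 4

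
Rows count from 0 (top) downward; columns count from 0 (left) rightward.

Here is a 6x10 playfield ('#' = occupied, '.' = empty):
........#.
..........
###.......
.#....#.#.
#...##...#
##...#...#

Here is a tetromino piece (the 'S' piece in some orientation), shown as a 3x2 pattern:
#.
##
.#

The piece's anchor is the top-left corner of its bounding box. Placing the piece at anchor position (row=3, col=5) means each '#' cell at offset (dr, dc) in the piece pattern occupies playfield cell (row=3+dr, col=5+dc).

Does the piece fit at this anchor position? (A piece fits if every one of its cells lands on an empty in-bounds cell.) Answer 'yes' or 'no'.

Answer: no

Derivation:
Check each piece cell at anchor (3, 5):
  offset (0,0) -> (3,5): empty -> OK
  offset (1,0) -> (4,5): occupied ('#') -> FAIL
  offset (1,1) -> (4,6): empty -> OK
  offset (2,1) -> (5,6): empty -> OK
All cells valid: no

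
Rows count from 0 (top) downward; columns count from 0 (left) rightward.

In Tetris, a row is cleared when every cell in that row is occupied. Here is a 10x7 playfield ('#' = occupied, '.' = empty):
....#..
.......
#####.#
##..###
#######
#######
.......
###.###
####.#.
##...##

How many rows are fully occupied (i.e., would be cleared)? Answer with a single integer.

Answer: 2

Derivation:
Check each row:
  row 0: 6 empty cells -> not full
  row 1: 7 empty cells -> not full
  row 2: 1 empty cell -> not full
  row 3: 2 empty cells -> not full
  row 4: 0 empty cells -> FULL (clear)
  row 5: 0 empty cells -> FULL (clear)
  row 6: 7 empty cells -> not full
  row 7: 1 empty cell -> not full
  row 8: 2 empty cells -> not full
  row 9: 3 empty cells -> not full
Total rows cleared: 2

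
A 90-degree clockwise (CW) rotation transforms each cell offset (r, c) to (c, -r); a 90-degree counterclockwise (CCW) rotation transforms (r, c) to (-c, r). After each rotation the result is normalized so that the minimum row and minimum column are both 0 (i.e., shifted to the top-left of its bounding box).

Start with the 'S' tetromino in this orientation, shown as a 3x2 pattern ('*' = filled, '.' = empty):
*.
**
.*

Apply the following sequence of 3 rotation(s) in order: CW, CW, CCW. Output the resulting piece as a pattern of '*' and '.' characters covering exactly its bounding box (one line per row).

Start:
*.
**
.*
After rotation 1 (CW):
.**
**.
After rotation 2 (CW):
*.
**
.*
After rotation 3 (CCW):
.**
**.

Answer: .**
**.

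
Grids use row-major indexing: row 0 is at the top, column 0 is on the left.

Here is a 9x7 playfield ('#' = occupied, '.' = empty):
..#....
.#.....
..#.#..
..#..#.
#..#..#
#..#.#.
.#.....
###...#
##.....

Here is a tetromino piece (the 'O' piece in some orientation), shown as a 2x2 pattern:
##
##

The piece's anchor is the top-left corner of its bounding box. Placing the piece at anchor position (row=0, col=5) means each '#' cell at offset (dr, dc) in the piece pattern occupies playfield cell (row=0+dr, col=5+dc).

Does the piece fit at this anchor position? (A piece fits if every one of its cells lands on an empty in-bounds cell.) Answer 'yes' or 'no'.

Check each piece cell at anchor (0, 5):
  offset (0,0) -> (0,5): empty -> OK
  offset (0,1) -> (0,6): empty -> OK
  offset (1,0) -> (1,5): empty -> OK
  offset (1,1) -> (1,6): empty -> OK
All cells valid: yes

Answer: yes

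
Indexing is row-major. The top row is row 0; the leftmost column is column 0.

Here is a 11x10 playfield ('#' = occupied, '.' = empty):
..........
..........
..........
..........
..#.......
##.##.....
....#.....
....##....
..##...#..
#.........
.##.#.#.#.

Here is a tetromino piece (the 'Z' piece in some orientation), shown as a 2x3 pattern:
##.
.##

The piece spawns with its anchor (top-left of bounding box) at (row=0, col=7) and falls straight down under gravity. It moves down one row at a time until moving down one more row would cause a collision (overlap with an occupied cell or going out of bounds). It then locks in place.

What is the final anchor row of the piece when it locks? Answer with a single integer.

Answer: 7

Derivation:
Spawn at (row=0, col=7). Try each row:
  row 0: fits
  row 1: fits
  row 2: fits
  row 3: fits
  row 4: fits
  row 5: fits
  row 6: fits
  row 7: fits
  row 8: blocked -> lock at row 7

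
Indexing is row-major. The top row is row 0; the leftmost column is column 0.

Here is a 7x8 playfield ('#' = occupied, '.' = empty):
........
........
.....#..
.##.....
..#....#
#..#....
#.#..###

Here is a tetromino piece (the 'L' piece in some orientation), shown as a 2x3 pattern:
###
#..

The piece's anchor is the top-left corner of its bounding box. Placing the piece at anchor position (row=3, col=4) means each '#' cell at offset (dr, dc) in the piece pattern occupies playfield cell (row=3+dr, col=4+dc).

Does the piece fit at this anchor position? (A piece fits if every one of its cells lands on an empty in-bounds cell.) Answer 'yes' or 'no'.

Answer: yes

Derivation:
Check each piece cell at anchor (3, 4):
  offset (0,0) -> (3,4): empty -> OK
  offset (0,1) -> (3,5): empty -> OK
  offset (0,2) -> (3,6): empty -> OK
  offset (1,0) -> (4,4): empty -> OK
All cells valid: yes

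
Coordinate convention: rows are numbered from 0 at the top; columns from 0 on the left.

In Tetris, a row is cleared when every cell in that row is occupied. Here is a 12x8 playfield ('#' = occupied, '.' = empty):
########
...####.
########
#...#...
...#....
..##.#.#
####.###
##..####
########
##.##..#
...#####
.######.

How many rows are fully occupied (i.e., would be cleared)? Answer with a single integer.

Answer: 3

Derivation:
Check each row:
  row 0: 0 empty cells -> FULL (clear)
  row 1: 4 empty cells -> not full
  row 2: 0 empty cells -> FULL (clear)
  row 3: 6 empty cells -> not full
  row 4: 7 empty cells -> not full
  row 5: 4 empty cells -> not full
  row 6: 1 empty cell -> not full
  row 7: 2 empty cells -> not full
  row 8: 0 empty cells -> FULL (clear)
  row 9: 3 empty cells -> not full
  row 10: 3 empty cells -> not full
  row 11: 2 empty cells -> not full
Total rows cleared: 3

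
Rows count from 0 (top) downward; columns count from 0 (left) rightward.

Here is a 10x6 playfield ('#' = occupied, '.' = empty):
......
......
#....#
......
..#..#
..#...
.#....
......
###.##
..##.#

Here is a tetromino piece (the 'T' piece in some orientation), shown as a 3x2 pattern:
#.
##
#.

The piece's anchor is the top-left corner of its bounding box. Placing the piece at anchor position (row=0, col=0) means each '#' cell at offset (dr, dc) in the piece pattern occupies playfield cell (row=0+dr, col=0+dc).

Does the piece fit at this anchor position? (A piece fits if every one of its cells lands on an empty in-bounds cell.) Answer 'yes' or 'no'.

Answer: no

Derivation:
Check each piece cell at anchor (0, 0):
  offset (0,0) -> (0,0): empty -> OK
  offset (1,0) -> (1,0): empty -> OK
  offset (1,1) -> (1,1): empty -> OK
  offset (2,0) -> (2,0): occupied ('#') -> FAIL
All cells valid: no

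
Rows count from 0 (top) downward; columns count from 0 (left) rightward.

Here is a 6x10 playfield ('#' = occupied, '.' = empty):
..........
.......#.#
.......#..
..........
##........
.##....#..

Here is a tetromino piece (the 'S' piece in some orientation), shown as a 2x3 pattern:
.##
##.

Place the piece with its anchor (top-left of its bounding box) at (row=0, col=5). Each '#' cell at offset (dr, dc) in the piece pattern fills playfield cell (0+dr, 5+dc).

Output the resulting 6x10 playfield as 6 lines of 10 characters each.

Answer: ......##..
.....###.#
.......#..
..........
##........
.##....#..

Derivation:
Fill (0+0,5+1) = (0,6)
Fill (0+0,5+2) = (0,7)
Fill (0+1,5+0) = (1,5)
Fill (0+1,5+1) = (1,6)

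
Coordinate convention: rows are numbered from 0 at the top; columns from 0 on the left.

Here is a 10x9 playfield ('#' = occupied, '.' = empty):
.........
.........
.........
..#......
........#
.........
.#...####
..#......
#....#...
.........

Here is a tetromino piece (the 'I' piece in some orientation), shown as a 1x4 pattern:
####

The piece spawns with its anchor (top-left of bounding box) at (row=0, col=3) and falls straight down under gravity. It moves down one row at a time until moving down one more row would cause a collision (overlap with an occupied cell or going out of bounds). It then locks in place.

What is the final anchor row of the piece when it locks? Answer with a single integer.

Spawn at (row=0, col=3). Try each row:
  row 0: fits
  row 1: fits
  row 2: fits
  row 3: fits
  row 4: fits
  row 5: fits
  row 6: blocked -> lock at row 5

Answer: 5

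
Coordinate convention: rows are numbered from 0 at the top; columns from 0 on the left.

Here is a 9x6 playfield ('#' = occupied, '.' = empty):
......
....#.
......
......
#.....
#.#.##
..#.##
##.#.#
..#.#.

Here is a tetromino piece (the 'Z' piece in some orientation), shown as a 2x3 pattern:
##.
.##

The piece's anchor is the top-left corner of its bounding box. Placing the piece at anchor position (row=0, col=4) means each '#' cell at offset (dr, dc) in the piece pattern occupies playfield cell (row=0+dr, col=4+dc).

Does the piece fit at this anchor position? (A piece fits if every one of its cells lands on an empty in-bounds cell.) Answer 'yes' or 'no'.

Answer: no

Derivation:
Check each piece cell at anchor (0, 4):
  offset (0,0) -> (0,4): empty -> OK
  offset (0,1) -> (0,5): empty -> OK
  offset (1,1) -> (1,5): empty -> OK
  offset (1,2) -> (1,6): out of bounds -> FAIL
All cells valid: no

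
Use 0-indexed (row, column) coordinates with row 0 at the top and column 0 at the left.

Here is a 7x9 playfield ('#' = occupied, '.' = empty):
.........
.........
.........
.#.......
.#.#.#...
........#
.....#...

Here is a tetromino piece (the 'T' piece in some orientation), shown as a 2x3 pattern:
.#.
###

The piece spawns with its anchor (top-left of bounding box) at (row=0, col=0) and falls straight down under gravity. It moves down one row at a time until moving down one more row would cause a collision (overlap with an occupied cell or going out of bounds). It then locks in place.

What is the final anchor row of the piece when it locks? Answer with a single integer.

Answer: 1

Derivation:
Spawn at (row=0, col=0). Try each row:
  row 0: fits
  row 1: fits
  row 2: blocked -> lock at row 1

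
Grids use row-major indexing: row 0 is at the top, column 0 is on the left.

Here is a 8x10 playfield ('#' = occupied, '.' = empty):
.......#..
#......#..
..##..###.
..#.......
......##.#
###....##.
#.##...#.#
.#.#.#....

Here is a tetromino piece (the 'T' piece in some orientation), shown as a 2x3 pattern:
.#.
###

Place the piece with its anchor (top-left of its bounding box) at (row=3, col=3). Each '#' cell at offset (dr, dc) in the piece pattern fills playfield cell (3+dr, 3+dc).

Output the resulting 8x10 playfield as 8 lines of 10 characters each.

Fill (3+0,3+1) = (3,4)
Fill (3+1,3+0) = (4,3)
Fill (3+1,3+1) = (4,4)
Fill (3+1,3+2) = (4,5)

Answer: .......#..
#......#..
..##..###.
..#.#.....
...#####.#
###....##.
#.##...#.#
.#.#.#....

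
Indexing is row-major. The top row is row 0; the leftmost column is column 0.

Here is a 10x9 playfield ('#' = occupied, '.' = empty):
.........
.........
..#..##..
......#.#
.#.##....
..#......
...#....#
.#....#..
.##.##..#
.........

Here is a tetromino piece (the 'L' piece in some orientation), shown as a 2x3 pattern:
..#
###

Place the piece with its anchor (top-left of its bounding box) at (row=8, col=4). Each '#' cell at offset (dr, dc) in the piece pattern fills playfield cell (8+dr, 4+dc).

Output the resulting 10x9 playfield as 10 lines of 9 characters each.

Fill (8+0,4+2) = (8,6)
Fill (8+1,4+0) = (9,4)
Fill (8+1,4+1) = (9,5)
Fill (8+1,4+2) = (9,6)

Answer: .........
.........
..#..##..
......#.#
.#.##....
..#......
...#....#
.#....#..
.##.###.#
....###..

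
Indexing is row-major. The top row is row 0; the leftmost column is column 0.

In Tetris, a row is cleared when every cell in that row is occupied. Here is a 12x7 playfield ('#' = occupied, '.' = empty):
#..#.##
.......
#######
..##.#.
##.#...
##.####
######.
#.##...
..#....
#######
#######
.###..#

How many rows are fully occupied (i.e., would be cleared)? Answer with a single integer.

Check each row:
  row 0: 3 empty cells -> not full
  row 1: 7 empty cells -> not full
  row 2: 0 empty cells -> FULL (clear)
  row 3: 4 empty cells -> not full
  row 4: 4 empty cells -> not full
  row 5: 1 empty cell -> not full
  row 6: 1 empty cell -> not full
  row 7: 4 empty cells -> not full
  row 8: 6 empty cells -> not full
  row 9: 0 empty cells -> FULL (clear)
  row 10: 0 empty cells -> FULL (clear)
  row 11: 3 empty cells -> not full
Total rows cleared: 3

Answer: 3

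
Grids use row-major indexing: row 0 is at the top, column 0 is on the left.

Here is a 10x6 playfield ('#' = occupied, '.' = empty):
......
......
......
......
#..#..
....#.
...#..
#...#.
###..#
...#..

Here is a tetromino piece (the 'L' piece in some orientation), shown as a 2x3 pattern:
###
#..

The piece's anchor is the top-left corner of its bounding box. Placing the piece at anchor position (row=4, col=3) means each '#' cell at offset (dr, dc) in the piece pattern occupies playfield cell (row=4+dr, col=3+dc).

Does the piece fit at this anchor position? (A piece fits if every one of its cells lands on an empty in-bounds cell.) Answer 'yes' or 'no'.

Answer: no

Derivation:
Check each piece cell at anchor (4, 3):
  offset (0,0) -> (4,3): occupied ('#') -> FAIL
  offset (0,1) -> (4,4): empty -> OK
  offset (0,2) -> (4,5): empty -> OK
  offset (1,0) -> (5,3): empty -> OK
All cells valid: no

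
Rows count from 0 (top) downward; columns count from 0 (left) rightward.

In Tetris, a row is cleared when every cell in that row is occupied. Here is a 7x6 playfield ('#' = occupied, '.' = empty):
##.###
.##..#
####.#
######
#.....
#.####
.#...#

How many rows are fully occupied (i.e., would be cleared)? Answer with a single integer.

Answer: 1

Derivation:
Check each row:
  row 0: 1 empty cell -> not full
  row 1: 3 empty cells -> not full
  row 2: 1 empty cell -> not full
  row 3: 0 empty cells -> FULL (clear)
  row 4: 5 empty cells -> not full
  row 5: 1 empty cell -> not full
  row 6: 4 empty cells -> not full
Total rows cleared: 1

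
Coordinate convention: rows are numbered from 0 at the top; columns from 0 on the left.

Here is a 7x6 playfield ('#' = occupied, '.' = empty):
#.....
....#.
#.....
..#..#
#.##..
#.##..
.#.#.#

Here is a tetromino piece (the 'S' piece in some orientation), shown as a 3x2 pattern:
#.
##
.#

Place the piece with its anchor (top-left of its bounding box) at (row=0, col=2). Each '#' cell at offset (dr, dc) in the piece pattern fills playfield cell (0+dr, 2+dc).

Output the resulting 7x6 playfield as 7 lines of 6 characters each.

Fill (0+0,2+0) = (0,2)
Fill (0+1,2+0) = (1,2)
Fill (0+1,2+1) = (1,3)
Fill (0+2,2+1) = (2,3)

Answer: #.#...
..###.
#..#..
..#..#
#.##..
#.##..
.#.#.#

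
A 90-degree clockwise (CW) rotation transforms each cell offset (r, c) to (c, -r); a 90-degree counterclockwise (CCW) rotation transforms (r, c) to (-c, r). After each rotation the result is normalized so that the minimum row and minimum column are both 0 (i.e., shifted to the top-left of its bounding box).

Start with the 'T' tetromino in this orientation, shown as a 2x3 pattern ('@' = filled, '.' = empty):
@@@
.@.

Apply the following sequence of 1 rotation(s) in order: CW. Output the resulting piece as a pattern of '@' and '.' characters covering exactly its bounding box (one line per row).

Start:
@@@
.@.
After rotation 1 (CW):
.@
@@
.@

Answer: .@
@@
.@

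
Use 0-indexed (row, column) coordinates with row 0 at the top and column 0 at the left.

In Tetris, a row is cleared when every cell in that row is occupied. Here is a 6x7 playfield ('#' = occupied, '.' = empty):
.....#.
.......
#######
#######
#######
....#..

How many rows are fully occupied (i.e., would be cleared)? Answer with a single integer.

Answer: 3

Derivation:
Check each row:
  row 0: 6 empty cells -> not full
  row 1: 7 empty cells -> not full
  row 2: 0 empty cells -> FULL (clear)
  row 3: 0 empty cells -> FULL (clear)
  row 4: 0 empty cells -> FULL (clear)
  row 5: 6 empty cells -> not full
Total rows cleared: 3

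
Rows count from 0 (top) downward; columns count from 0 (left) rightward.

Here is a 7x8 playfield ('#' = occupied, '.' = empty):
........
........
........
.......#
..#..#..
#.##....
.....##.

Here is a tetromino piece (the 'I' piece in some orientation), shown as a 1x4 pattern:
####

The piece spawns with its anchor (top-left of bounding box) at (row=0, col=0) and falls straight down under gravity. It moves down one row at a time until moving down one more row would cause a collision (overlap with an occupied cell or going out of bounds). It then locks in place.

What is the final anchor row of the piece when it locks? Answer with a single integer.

Answer: 3

Derivation:
Spawn at (row=0, col=0). Try each row:
  row 0: fits
  row 1: fits
  row 2: fits
  row 3: fits
  row 4: blocked -> lock at row 3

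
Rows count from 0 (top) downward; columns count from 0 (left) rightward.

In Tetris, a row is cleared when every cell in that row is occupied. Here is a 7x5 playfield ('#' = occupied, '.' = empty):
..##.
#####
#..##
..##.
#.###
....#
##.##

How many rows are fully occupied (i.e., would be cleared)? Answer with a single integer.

Check each row:
  row 0: 3 empty cells -> not full
  row 1: 0 empty cells -> FULL (clear)
  row 2: 2 empty cells -> not full
  row 3: 3 empty cells -> not full
  row 4: 1 empty cell -> not full
  row 5: 4 empty cells -> not full
  row 6: 1 empty cell -> not full
Total rows cleared: 1

Answer: 1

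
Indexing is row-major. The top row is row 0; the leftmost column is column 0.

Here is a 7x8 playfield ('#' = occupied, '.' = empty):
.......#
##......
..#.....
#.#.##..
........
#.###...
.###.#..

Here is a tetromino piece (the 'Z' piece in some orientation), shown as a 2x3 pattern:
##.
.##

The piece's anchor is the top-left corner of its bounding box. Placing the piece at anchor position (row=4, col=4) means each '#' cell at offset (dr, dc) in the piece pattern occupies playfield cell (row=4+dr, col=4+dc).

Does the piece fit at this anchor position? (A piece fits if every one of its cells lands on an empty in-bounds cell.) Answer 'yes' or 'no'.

Check each piece cell at anchor (4, 4):
  offset (0,0) -> (4,4): empty -> OK
  offset (0,1) -> (4,5): empty -> OK
  offset (1,1) -> (5,5): empty -> OK
  offset (1,2) -> (5,6): empty -> OK
All cells valid: yes

Answer: yes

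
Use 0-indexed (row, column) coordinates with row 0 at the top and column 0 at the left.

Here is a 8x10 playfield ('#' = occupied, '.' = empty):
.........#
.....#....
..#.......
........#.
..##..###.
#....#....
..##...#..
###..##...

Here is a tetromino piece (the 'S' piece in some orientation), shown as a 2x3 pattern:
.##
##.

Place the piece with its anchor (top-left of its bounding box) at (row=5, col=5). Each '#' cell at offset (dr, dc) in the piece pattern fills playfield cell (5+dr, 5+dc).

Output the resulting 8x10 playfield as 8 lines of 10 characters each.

Fill (5+0,5+1) = (5,6)
Fill (5+0,5+2) = (5,7)
Fill (5+1,5+0) = (6,5)
Fill (5+1,5+1) = (6,6)

Answer: .........#
.....#....
..#.......
........#.
..##..###.
#....###..
..##.###..
###..##...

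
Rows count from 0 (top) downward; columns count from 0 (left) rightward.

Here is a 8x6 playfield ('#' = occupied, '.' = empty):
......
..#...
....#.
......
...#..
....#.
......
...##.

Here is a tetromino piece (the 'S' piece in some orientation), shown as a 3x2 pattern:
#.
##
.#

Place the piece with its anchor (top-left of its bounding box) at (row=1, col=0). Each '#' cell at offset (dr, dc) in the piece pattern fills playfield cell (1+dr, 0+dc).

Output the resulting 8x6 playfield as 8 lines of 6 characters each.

Fill (1+0,0+0) = (1,0)
Fill (1+1,0+0) = (2,0)
Fill (1+1,0+1) = (2,1)
Fill (1+2,0+1) = (3,1)

Answer: ......
#.#...
##..#.
.#....
...#..
....#.
......
...##.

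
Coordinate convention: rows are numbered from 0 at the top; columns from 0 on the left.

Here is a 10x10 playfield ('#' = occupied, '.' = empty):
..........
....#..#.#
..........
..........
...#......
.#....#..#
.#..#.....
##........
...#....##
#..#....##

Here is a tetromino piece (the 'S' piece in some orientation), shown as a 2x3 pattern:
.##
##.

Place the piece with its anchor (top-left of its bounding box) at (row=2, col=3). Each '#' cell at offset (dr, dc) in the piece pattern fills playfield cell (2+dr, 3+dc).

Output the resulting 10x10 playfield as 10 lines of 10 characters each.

Fill (2+0,3+1) = (2,4)
Fill (2+0,3+2) = (2,5)
Fill (2+1,3+0) = (3,3)
Fill (2+1,3+1) = (3,4)

Answer: ..........
....#..#.#
....##....
...##.....
...#......
.#....#..#
.#..#.....
##........
...#....##
#..#....##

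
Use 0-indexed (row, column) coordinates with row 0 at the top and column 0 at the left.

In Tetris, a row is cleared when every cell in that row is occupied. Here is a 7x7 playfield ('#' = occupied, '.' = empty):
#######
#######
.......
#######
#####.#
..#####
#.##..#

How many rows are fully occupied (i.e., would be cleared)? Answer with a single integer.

Answer: 3

Derivation:
Check each row:
  row 0: 0 empty cells -> FULL (clear)
  row 1: 0 empty cells -> FULL (clear)
  row 2: 7 empty cells -> not full
  row 3: 0 empty cells -> FULL (clear)
  row 4: 1 empty cell -> not full
  row 5: 2 empty cells -> not full
  row 6: 3 empty cells -> not full
Total rows cleared: 3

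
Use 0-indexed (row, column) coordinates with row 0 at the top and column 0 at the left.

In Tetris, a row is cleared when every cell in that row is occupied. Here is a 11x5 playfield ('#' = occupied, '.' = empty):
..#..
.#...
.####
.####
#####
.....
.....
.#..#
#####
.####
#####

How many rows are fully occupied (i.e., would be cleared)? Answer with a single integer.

Check each row:
  row 0: 4 empty cells -> not full
  row 1: 4 empty cells -> not full
  row 2: 1 empty cell -> not full
  row 3: 1 empty cell -> not full
  row 4: 0 empty cells -> FULL (clear)
  row 5: 5 empty cells -> not full
  row 6: 5 empty cells -> not full
  row 7: 3 empty cells -> not full
  row 8: 0 empty cells -> FULL (clear)
  row 9: 1 empty cell -> not full
  row 10: 0 empty cells -> FULL (clear)
Total rows cleared: 3

Answer: 3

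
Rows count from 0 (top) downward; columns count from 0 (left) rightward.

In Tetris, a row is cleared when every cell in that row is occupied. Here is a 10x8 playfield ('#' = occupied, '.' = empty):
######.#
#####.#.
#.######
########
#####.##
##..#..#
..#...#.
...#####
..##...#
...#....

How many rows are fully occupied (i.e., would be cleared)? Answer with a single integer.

Answer: 1

Derivation:
Check each row:
  row 0: 1 empty cell -> not full
  row 1: 2 empty cells -> not full
  row 2: 1 empty cell -> not full
  row 3: 0 empty cells -> FULL (clear)
  row 4: 1 empty cell -> not full
  row 5: 4 empty cells -> not full
  row 6: 6 empty cells -> not full
  row 7: 3 empty cells -> not full
  row 8: 5 empty cells -> not full
  row 9: 7 empty cells -> not full
Total rows cleared: 1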